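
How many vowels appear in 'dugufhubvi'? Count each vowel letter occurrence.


Scanning each character of 'dugufhubvi':
  Position 1: 'd' -> consonant (running count: 0)
  Position 2: 'u' -> vowel (running count: 1)
  Position 3: 'g' -> consonant (running count: 1)
  Position 4: 'u' -> vowel (running count: 2)
  Position 5: 'f' -> consonant (running count: 2)
  Position 6: 'h' -> consonant (running count: 2)
  Position 7: 'u' -> vowel (running count: 3)
  Position 8: 'b' -> consonant (running count: 3)
  Position 9: 'v' -> consonant (running count: 3)
  Position 10: 'i' -> vowel (running count: 4)
Total vowels: 4

4


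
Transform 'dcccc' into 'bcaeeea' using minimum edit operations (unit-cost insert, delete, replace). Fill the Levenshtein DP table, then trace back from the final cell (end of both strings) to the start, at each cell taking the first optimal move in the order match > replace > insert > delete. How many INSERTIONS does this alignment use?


Edit distance = 6. Backtracking from cell (5, 7) with preference match > replace > insert > delete,
then listing the resulting alignment 'dcccc' -> 'bcaeeea' left to right:
  Step 1: replace d->b
  Step 2: keep 'c'
  Step 3: insert 'a' [insertion #1]
  Step 4: insert 'e' [insertion #2]
  Step 5: replace c->e
  Step 6: replace c->e
  Step 7: replace c->a
Total insertions: 2

2


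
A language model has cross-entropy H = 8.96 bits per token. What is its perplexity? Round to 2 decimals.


Perplexity formula: PP = 2^H
H = 8.96
PP = 2^8.96
Decompose: 2^8.96 = 2^8 * 2^0.96
2^8 = 256, 2^0.96 ~ 1.9453099
PP ~ 256 * 1.9453099 = 497.9993344
Rounded to 2 decimals: 498.00

498.00


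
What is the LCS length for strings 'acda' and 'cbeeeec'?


DP table for LCS of 'acda' and 'cbeeeec':
       c  b  e  e  e  e  c
    0  0  0  0  0  0  0  0
  a 0  0  0  0  0  0  0  0
  c 0  1  1  1  1  1  1  1
  d 0  1  1  1  1  1  1  1
  a 0  1  1  1  1  1  1  1
LCS: 'c'
LCS length = 1

1


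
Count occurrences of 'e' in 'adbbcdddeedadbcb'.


Scanning 'adbbcdddeedadbcb' for 'e':
  Position 8: 'e' -> MATCH (count: 1)
  Position 9: 'e' -> MATCH (count: 2)
Total occurrences of 'e': 2

2


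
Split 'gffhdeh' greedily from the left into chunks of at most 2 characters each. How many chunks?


'gffhdeh' has 7 characters.
Chunking with max size 2:
  Chunk 1: 'gf' (positions 0-1)
  Chunk 2: 'fh' (positions 2-3)
  Chunk 3: 'de' (positions 4-5)
  Chunk 4: 'h' (positions 6-6)
Total chunks: ceil(7 / 2) = 4

4


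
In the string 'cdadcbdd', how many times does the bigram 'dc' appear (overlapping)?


Scanning 'cdadcbdd' for bigram 'dc':
  Position 0: 'cd' -> no
  Position 1: 'da' -> no
  Position 2: 'ad' -> no
  Position 3: 'dc' -> MATCH
  Position 4: 'cb' -> no
  Position 5: 'bd' -> no
  Position 6: 'dd' -> no
Total matches: 1

1


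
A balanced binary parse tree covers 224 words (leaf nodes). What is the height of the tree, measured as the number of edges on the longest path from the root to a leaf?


In a balanced binary tree with n leaves the deepest leaf is ceil(log2(n)) edges below the root.
log2(224) = 7.8074
ceil(7.8074) = 8
height (edges) = 8

8


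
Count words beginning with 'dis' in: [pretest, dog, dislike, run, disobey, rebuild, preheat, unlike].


Checking each word for prefix 'dis':
  'pretest' -> no (count: 0)
  'dog' -> no (count: 0)
  'dislike' -> YES, starts with 'dis' (count: 1)
  'run' -> no (count: 1)
  'disobey' -> YES, starts with 'dis' (count: 2)
  'rebuild' -> no (count: 2)
  'preheat' -> no (count: 2)
  'unlike' -> no (count: 2)
Total with prefix 'dis': 2

2


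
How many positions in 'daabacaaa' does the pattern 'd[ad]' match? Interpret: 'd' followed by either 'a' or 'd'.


Pattern: d[ad] means 'd' followed by either 'a' or 'd'.
Scanning 'daabacaaa' position-by-position:
  Pos 0: window 'da' -> MATCH
  Pos 1: window 'aa' -> no
  Pos 2: window 'ab' -> no
  Pos 3: window 'ba' -> no
  Pos 4: window 'ac' -> no
  Pos 5: window 'ca' -> no
  Pos 6: window 'aa' -> no
  Pos 7: window 'aa' -> no
  Pos 8: window 'a' -> no
Total matches: 1

1


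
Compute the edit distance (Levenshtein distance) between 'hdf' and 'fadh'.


Building DP table for s1='hdf' (len 3) and s2='fadh' (len 4):
       f  a  d  h
    0  1  2  3  4
  h 1  1  2  3  3
  d 2  2  2  2  3
  f 3  2  3  3  3
Edit distance = dp[3][4] = 3

3


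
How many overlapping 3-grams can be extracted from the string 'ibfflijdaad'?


String 'ibfflijdaad' has length L = 11.
Number of overlapping n-grams = L - n + 1
Substituting: 11 - 3 + 1 = 9

9


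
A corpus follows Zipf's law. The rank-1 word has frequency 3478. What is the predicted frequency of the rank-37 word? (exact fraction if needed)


Zipf's law: freq(rank) = f1 / rank
f1 = 3478, rank = 37
freq = 3478 / 37
= 94

94


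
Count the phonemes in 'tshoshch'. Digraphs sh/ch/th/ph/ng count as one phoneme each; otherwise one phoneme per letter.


Parsing 'tshoshch' greedily, digraphs first:
  't' -> consonant phoneme (phonemes so far: 1)
  'sh' -> digraph (1 consonant phoneme) (phonemes so far: 2)
  'o' -> vowel phoneme (phonemes so far: 3)
  'sh' -> digraph (1 consonant phoneme) (phonemes so far: 4)
  'ch' -> digraph (1 consonant phoneme) (phonemes so far: 5)
Total phonemes: 5

5


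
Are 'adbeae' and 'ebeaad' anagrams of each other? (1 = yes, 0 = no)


Sort characters of 'adbeae': 'aabdee'
Sort characters of 'ebeaad': 'aabdee'
Sorted forms match -> they ARE anagrams
Result: 1

1


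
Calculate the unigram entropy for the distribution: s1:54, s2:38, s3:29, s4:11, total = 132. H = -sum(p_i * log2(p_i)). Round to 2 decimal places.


Computing entropy H = -sum(p_i * log2(p_i)):
  s1: p = 54/132 = 0.4091, -p*log2(p) = 0.5275
  s2: p = 38/132 = 0.2879, -p*log2(p) = 0.5172
  s3: p = 29/132 = 0.2197, -p*log2(p) = 0.4803
  s4: p = 11/132 = 0.0833, -p*log2(p) = 0.2987
H = sum of terms = 1.8237
Rounded to 2 decimals: 1.82

1.82


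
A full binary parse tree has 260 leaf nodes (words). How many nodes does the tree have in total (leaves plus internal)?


Leaf nodes (terminals): 260
Internal nodes = n - 1 = 260 - 1 = 259
Total = leaves + internal = 260 + 259 = 519

519


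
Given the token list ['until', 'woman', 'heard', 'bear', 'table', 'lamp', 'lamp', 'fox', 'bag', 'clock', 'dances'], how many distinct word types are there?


Listing all tokens and tracking unique types:
  Token 1: 'until' -> NEW (unique so far: 1)
  Token 2: 'woman' -> NEW (unique so far: 2)
  Token 3: 'heard' -> NEW (unique so far: 3)
  Token 4: 'bear' -> NEW (unique so far: 4)
  Token 5: 'table' -> NEW (unique so far: 5)
  Token 6: 'lamp' -> NEW (unique so far: 6)
  Token 7: 'lamp' -> duplicate (unique so far: 6)
  Token 8: 'fox' -> NEW (unique so far: 7)
  Token 9: 'bag' -> NEW (unique so far: 8)
  Token 10: 'clock' -> NEW (unique so far: 9)
  Token 11: 'dances' -> NEW (unique so far: 10)
Unique types: ('bag', 'bear', 'clock', 'dances', 'fox', 'heard', 'lamp', 'table', 'until', 'woman')
Vocabulary size: 10

10


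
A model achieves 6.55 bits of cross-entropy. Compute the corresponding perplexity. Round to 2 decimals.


Perplexity formula: PP = 2^H
H = 6.55
PP = 2^6.55
Decompose: 2^6.55 = 2^6 * 2^0.55
2^6 = 64, 2^0.55 ~ 1.4640857
PP ~ 64 * 1.4640857 = 93.7014848
Rounded to 2 decimals: 93.70

93.70


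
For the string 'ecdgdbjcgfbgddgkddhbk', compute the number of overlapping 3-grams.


String 'ecdgdbjcgfbgddgkddhbk' has length L = 21.
Number of overlapping n-grams = L - n + 1
Substituting: 21 - 3 + 1 = 19

19


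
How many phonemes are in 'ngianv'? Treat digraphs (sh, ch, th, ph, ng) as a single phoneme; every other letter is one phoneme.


Parsing 'ngianv' greedily, digraphs first:
  'ng' -> digraph (1 consonant phoneme) (phonemes so far: 1)
  'i' -> vowel phoneme (phonemes so far: 2)
  'a' -> vowel phoneme (phonemes so far: 3)
  'n' -> consonant phoneme (phonemes so far: 4)
  'v' -> consonant phoneme (phonemes so far: 5)
Total phonemes: 5

5


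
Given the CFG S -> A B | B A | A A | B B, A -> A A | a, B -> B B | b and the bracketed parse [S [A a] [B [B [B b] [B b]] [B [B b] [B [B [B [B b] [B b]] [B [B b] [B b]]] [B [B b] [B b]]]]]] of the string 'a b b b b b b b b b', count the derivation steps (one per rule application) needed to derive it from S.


Every bracketed nonterminal node [X ...] in the tree is produced by exactly one rule application.
Reading the tree off as a leftmost derivation:
  Step 1: S  =>  A B   (applied S -> A B)
  Step 2: A B  =>  a B   (applied A -> a)
  Step 3: a B  =>  a B B   (applied B -> B B)
  Step 4: a B B  =>  a B B B   (applied B -> B B)
  Step 5: a B B B  =>  a b B B   (applied B -> b)
  Step 6: a b B B  =>  a b b B   (applied B -> b)
  Step 7: a b b B  =>  a b b B B   (applied B -> B B)
  Step 8: a b b B B  =>  a b b b B   (applied B -> b)
  Step 9: a b b b B  =>  a b b b B B   (applied B -> B B)
  Step 10: a b b b B B  =>  a b b b B B B   (applied B -> B B)
  Step 11: a b b b B B B  =>  a b b b B B B B   (applied B -> B B)
  Step 12: a b b b B B B B  =>  a b b b b B B B   (applied B -> b)
  Step 13: a b b b b B B B  =>  a b b b b b B B   (applied B -> b)
  Step 14: a b b b b b B B  =>  a b b b b b B B B   (applied B -> B B)
  Step 15: a b b b b b B B B  =>  a b b b b b b B B   (applied B -> b)
  Step 16: a b b b b b b B B  =>  a b b b b b b b B   (applied B -> b)
  Step 17: a b b b b b b b B  =>  a b b b b b b b B B   (applied B -> B B)
  Step 18: a b b b b b b b B B  =>  a b b b b b b b b B   (applied B -> b)
  Step 19: a b b b b b b b b B  =>  a b b b b b b b b b   (applied B -> b)
Final yield: a b b b b b b b b b
Total rewrite steps: 19

19


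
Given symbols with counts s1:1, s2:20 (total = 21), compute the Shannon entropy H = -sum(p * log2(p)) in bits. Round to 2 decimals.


Computing entropy H = -sum(p_i * log2(p_i)):
  s1: p = 1/21 = 0.0476, -p*log2(p) = 0.2092
  s2: p = 20/21 = 0.9524, -p*log2(p) = 0.0670
H = sum of terms = 0.2762
Rounded to 2 decimals: 0.28

0.28


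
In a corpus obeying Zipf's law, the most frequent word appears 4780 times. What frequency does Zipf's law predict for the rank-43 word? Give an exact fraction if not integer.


Zipf's law: freq(rank) = f1 / rank
f1 = 4780, rank = 43
freq = 4780 / 43
GCD(4780, 43) = 1
Simplified: 4780/43

4780/43


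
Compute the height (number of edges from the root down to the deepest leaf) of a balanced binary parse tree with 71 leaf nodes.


In a balanced binary tree with n leaves the deepest leaf is ceil(log2(n)) edges below the root.
log2(71) = 6.1497
ceil(6.1497) = 7
height (edges) = 7

7


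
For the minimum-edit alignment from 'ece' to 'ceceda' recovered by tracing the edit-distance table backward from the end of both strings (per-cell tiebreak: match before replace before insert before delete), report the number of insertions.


Edit distance = 3. Backtracking from cell (3, 6) with preference match > replace > insert > delete,
then listing the resulting alignment 'ece' -> 'ceceda' left to right:
  Step 1: insert 'c' [insertion #1]
  Step 2: keep 'e'
  Step 3: keep 'c'
  Step 4: keep 'e'
  Step 5: insert 'd' [insertion #2]
  Step 6: insert 'a' [insertion #3]
Total insertions: 3

3


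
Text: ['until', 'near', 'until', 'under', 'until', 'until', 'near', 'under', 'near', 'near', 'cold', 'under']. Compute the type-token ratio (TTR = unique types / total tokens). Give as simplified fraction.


Tokens: 12
Unique types: ('cold', 'near', 'under', 'until') = 4
TTR = 4/12
Simplify: divide both by 4 -> 1/3
TTR = 1/3

1/3


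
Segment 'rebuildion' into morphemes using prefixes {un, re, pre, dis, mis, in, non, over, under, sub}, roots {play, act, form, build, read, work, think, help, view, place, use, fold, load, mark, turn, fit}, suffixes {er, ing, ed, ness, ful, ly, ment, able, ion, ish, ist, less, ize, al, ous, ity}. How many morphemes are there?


Segmenting 'rebuildion' against the inventory:
  're' -> prefix (morpheme 1)
  'build' -> root (morpheme 2)
  'ion' -> suffix (morpheme 3)
Total morphemes: 3

3


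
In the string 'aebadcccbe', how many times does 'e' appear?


Scanning 'aebadcccbe' for 'e':
  Position 1: 'e' -> MATCH (count: 1)
  Position 9: 'e' -> MATCH (count: 2)
Total occurrences of 'e': 2

2


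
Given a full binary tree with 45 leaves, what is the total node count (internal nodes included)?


Leaf nodes (terminals): 45
Internal nodes = n - 1 = 45 - 1 = 44
Total = leaves + internal = 45 + 44 = 89

89


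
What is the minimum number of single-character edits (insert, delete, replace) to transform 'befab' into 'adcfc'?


Building DP table for s1='befab' (len 5) and s2='adcfc' (len 5):
       a  d  c  f  c
    0  1  2  3  4  5
  b 1  1  2  3  4  5
  e 2  2  2  3  4  5
  f 3  3  3  3  3  4
  a 4  3  4  4  4  4
  b 5  4  4  5  5  5
Edit distance = dp[5][5] = 5

5


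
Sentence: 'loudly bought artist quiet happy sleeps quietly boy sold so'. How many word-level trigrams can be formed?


Word trigrams from [10] words:
  Trigram 1: (loudly bought artist)
  Trigram 2: (bought artist quiet)
  Trigram 3: (artist quiet happy)
  Trigram 4: (quiet happy sleeps)
  Trigram 5: (happy sleeps quietly)
  Trigram 6: (sleeps quietly boy)
  Trigram 7: (quietly boy sold)
  Trigram 8: (boy sold so)
Total word trigrams: 10 - 2 = 8

8


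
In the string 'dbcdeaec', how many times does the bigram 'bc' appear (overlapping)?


Scanning 'dbcdeaec' for bigram 'bc':
  Position 0: 'db' -> no
  Position 1: 'bc' -> MATCH
  Position 2: 'cd' -> no
  Position 3: 'de' -> no
  Position 4: 'ea' -> no
  Position 5: 'ae' -> no
  Position 6: 'ec' -> no
Total matches: 1

1


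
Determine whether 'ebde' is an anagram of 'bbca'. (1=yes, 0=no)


Sort characters of 'ebde': 'bdee'
Sort characters of 'bbca': 'abbc'
Sorted forms differ -> they are NOT anagrams
Result: 0

0


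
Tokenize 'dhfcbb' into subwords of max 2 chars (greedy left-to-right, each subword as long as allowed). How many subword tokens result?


'dhfcbb' has 6 characters.
Chunking with max size 2:
  Chunk 1: 'dh' (positions 0-1)
  Chunk 2: 'fc' (positions 2-3)
  Chunk 3: 'bb' (positions 4-5)
Total chunks: ceil(6 / 2) = 3

3


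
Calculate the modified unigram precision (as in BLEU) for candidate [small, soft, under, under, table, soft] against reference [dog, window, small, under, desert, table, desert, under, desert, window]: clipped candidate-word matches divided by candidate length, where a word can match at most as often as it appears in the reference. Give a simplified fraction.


Reference word counts: {'desert': 3, 'dog': 1, 'small': 1, 'table': 1, 'under': 2, 'window': 2}
Checking each candidate word (with clipping):
  'small' -> in reference (ref count 1, used 1/1) -> match (matches: 1)
  'soft' -> not in reference -> no match (matches: 1)
  'under' -> in reference (ref count 2, used 1/2) -> match (matches: 2)
  'under' -> in reference (ref count 2, used 2/2) -> match (matches: 3)
  'table' -> in reference (ref count 1, used 1/1) -> match (matches: 4)
  'soft' -> not in reference -> no match (matches: 4)
Clipped matches: 4, Candidate length: 6
Precision = 4/6 = 2/3

2/3


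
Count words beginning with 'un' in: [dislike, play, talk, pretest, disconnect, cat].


Checking each word for prefix 'un':
  'dislike' -> no (count: 0)
  'play' -> no (count: 0)
  'talk' -> no (count: 0)
  'pretest' -> no (count: 0)
  'disconnect' -> no (count: 0)
  'cat' -> no (count: 0)
Total with prefix 'un': 0

0


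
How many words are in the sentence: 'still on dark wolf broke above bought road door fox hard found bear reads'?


Counting words by splitting on spaces:
  Word 1: 'still'
  Word 2: 'on'
  Word 3: 'dark'
  Word 4: 'wolf'
  Word 5: 'broke'
  Word 6: 'above'
  Word 7: 'bought'
  Word 8: 'road'
  Word 9: 'door'
  Word 10: 'fox'
  Word 11: 'hard'
  Word 12: 'found'
  Word 13: 'bear'
  Word 14: 'reads'
Total words: 14

14


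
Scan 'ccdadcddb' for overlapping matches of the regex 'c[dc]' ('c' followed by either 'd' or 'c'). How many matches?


Pattern: c[dc] means 'c' followed by either 'd' or 'c'.
Scanning 'ccdadcddb' position-by-position:
  Pos 0: window 'cc' -> MATCH
  Pos 1: window 'cd' -> MATCH
  Pos 2: window 'da' -> no
  Pos 3: window 'ad' -> no
  Pos 4: window 'dc' -> no
  Pos 5: window 'cd' -> MATCH
  Pos 6: window 'dd' -> no
  Pos 7: window 'db' -> no
  Pos 8: window 'b' -> no
Total matches: 3

3


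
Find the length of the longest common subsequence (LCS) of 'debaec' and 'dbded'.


DP table for LCS of 'debaec' and 'dbded':
       d  b  d  e  d
    0  0  0  0  0  0
  d 0  1  1  1  1  1
  e 0  1  1  1  2  2
  b 0  1  2  2  2  2
  a 0  1  2  2  2  2
  e 0  1  2  2  3  3
  c 0  1  2  2  3  3
LCS: 'dbe'
LCS length = 3

3


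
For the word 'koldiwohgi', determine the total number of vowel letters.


Scanning each character of 'koldiwohgi':
  Position 1: 'k' -> consonant (running count: 0)
  Position 2: 'o' -> vowel (running count: 1)
  Position 3: 'l' -> consonant (running count: 1)
  Position 4: 'd' -> consonant (running count: 1)
  Position 5: 'i' -> vowel (running count: 2)
  Position 6: 'w' -> consonant (running count: 2)
  Position 7: 'o' -> vowel (running count: 3)
  Position 8: 'h' -> consonant (running count: 3)
  Position 9: 'g' -> consonant (running count: 3)
  Position 10: 'i' -> vowel (running count: 4)
Total vowels: 4

4


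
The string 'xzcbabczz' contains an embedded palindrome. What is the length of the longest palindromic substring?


Scanning 'xzcbabczz' for palindromic substrings.
Substring at positions 1-7: 'zcbabcz'.
Check: reverse('zcbabcz') = 'zcbabcz' -> palindrome confirmed.
Neighbouring characters ('x' / 'z') break symmetry, so it cannot extend further.
No longer palindromic substring exists; longest length = 7

7


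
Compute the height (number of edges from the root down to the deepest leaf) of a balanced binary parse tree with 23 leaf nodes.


In a balanced binary tree with n leaves the deepest leaf is ceil(log2(n)) edges below the root.
log2(23) = 4.5236
ceil(4.5236) = 5
height (edges) = 5

5


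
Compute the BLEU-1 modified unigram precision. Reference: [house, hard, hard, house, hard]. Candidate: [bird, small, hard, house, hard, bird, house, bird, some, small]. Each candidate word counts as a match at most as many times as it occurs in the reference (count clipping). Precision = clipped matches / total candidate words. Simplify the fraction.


Reference word counts: {'hard': 3, 'house': 2}
Checking each candidate word (with clipping):
  'bird' -> not in reference -> no match (matches: 0)
  'small' -> not in reference -> no match (matches: 0)
  'hard' -> in reference (ref count 3, used 1/3) -> match (matches: 1)
  'house' -> in reference (ref count 2, used 1/2) -> match (matches: 2)
  'hard' -> in reference (ref count 3, used 2/3) -> match (matches: 3)
  'bird' -> not in reference -> no match (matches: 3)
  'house' -> in reference (ref count 2, used 2/2) -> match (matches: 4)
  'bird' -> not in reference -> no match (matches: 4)
  'some' -> not in reference -> no match (matches: 4)
  'small' -> not in reference -> no match (matches: 4)
Clipped matches: 4, Candidate length: 10
Precision = 4/10 = 2/5

2/5


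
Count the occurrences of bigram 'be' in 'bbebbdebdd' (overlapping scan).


Scanning 'bbebbdebdd' for bigram 'be':
  Position 0: 'bb' -> no
  Position 1: 'be' -> MATCH
  Position 2: 'eb' -> no
  Position 3: 'bb' -> no
  Position 4: 'bd' -> no
  Position 5: 'de' -> no
  Position 6: 'eb' -> no
  Position 7: 'bd' -> no
  Position 8: 'dd' -> no
Total matches: 1

1


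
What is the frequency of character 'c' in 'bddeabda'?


Scanning 'bddeabda' for 'c':
  No matches found.
Total occurrences of 'c': 0

0


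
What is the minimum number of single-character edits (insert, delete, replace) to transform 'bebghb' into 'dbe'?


Building DP table for s1='bebghb' (len 6) and s2='dbe' (len 3):
       d  b  e
    0  1  2  3
  b 1  1  1  2
  e 2  2  2  1
  b 3  3  2  2
  g 4  4  3  3
  h 5  5  4  4
  b 6  6  5  5
Edit distance = dp[6][3] = 5

5


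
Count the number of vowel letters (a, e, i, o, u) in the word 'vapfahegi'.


Scanning each character of 'vapfahegi':
  Position 1: 'v' -> consonant (running count: 0)
  Position 2: 'a' -> vowel (running count: 1)
  Position 3: 'p' -> consonant (running count: 1)
  Position 4: 'f' -> consonant (running count: 1)
  Position 5: 'a' -> vowel (running count: 2)
  Position 6: 'h' -> consonant (running count: 2)
  Position 7: 'e' -> vowel (running count: 3)
  Position 8: 'g' -> consonant (running count: 3)
  Position 9: 'i' -> vowel (running count: 4)
Total vowels: 4

4


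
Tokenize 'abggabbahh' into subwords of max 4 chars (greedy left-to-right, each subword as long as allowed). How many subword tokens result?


'abggabbahh' has 10 characters.
Chunking with max size 4:
  Chunk 1: 'abgg' (positions 0-3)
  Chunk 2: 'abba' (positions 4-7)
  Chunk 3: 'hh' (positions 8-9)
Total chunks: ceil(10 / 4) = 3

3


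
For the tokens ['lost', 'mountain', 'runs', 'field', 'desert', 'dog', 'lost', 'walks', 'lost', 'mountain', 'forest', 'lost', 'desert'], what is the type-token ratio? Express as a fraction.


Tokens: 13
Unique types: ('desert', 'dog', 'field', 'forest', 'lost', 'mountain', 'runs', 'walks') = 8
TTR = 8/13
Already in lowest terms.

8/13


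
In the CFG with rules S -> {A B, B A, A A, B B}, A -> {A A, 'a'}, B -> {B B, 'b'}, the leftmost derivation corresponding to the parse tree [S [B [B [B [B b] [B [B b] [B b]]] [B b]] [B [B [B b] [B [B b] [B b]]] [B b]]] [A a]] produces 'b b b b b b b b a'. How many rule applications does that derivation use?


Every bracketed nonterminal node [X ...] in the tree is produced by exactly one rule application.
Reading the tree off as a leftmost derivation:
  Step 1: S  =>  B A   (applied S -> B A)
  Step 2: B A  =>  B B A   (applied B -> B B)
  Step 3: B B A  =>  B B B A   (applied B -> B B)
  Step 4: B B B A  =>  B B B B A   (applied B -> B B)
  Step 5: B B B B A  =>  b B B B A   (applied B -> b)
  Step 6: b B B B A  =>  b B B B B A   (applied B -> B B)
  Step 7: b B B B B A  =>  b b B B B A   (applied B -> b)
  Step 8: b b B B B A  =>  b b b B B A   (applied B -> b)
  Step 9: b b b B B A  =>  b b b b B A   (applied B -> b)
  Step 10: b b b b B A  =>  b b b b B B A   (applied B -> B B)
  Step 11: b b b b B B A  =>  b b b b B B B A   (applied B -> B B)
  Step 12: b b b b B B B A  =>  b b b b b B B A   (applied B -> b)
  Step 13: b b b b b B B A  =>  b b b b b B B B A   (applied B -> B B)
  Step 14: b b b b b B B B A  =>  b b b b b b B B A   (applied B -> b)
  Step 15: b b b b b b B B A  =>  b b b b b b b B A   (applied B -> b)
  Step 16: b b b b b b b B A  =>  b b b b b b b b A   (applied B -> b)
  Step 17: b b b b b b b b A  =>  b b b b b b b b a   (applied A -> a)
Final yield: b b b b b b b b a
Total rewrite steps: 17

17


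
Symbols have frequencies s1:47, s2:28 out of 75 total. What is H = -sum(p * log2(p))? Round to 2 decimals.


Computing entropy H = -sum(p_i * log2(p_i)):
  s1: p = 47/75 = 0.6267, -p*log2(p) = 0.4225
  s2: p = 28/75 = 0.3733, -p*log2(p) = 0.5307
H = sum of terms = 0.9532
Rounded to 2 decimals: 0.95

0.95


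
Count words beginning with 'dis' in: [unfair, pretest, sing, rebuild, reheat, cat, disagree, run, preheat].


Checking each word for prefix 'dis':
  'unfair' -> no (count: 0)
  'pretest' -> no (count: 0)
  'sing' -> no (count: 0)
  'rebuild' -> no (count: 0)
  'reheat' -> no (count: 0)
  'cat' -> no (count: 0)
  'disagree' -> YES, starts with 'dis' (count: 1)
  'run' -> no (count: 1)
  'preheat' -> no (count: 1)
Total with prefix 'dis': 1

1


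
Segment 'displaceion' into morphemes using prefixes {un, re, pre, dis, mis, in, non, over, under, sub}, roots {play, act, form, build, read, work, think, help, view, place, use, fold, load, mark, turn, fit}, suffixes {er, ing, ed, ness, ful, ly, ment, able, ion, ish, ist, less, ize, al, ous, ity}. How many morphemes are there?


Segmenting 'displaceion' against the inventory:
  'dis' -> prefix (morpheme 1)
  'place' -> root (morpheme 2)
  'ion' -> suffix (morpheme 3)
Total morphemes: 3

3


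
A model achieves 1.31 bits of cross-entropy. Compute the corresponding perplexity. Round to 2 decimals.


Perplexity formula: PP = 2^H
H = 1.31
PP = 2^1.31
Decompose: 2^1.31 = 2^1 * 2^0.31
2^1 = 2, 2^0.31 ~ 1.2397077
PP ~ 2 * 1.2397077 = 2.4794154
Rounded to 2 decimals: 2.48

2.48


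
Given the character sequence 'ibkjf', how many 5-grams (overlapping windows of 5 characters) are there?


String 'ibkjf' has length L = 5.
Number of overlapping n-grams = L - n + 1
Substituting: 5 - 5 + 1 = 1

1


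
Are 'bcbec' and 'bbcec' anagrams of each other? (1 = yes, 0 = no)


Sort characters of 'bcbec': 'bbcce'
Sort characters of 'bbcec': 'bbcce'
Sorted forms match -> they ARE anagrams
Result: 1

1


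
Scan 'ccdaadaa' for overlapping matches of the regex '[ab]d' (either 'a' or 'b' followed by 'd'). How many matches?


Pattern: [ab]d means either 'a' or 'b' followed by 'd'.
Scanning 'ccdaadaa' position-by-position:
  Pos 0: window 'cc' -> no
  Pos 1: window 'cd' -> no
  Pos 2: window 'da' -> no
  Pos 3: window 'aa' -> no
  Pos 4: window 'ad' -> MATCH
  Pos 5: window 'da' -> no
  Pos 6: window 'aa' -> no
  Pos 7: window 'a' -> no
Total matches: 1

1


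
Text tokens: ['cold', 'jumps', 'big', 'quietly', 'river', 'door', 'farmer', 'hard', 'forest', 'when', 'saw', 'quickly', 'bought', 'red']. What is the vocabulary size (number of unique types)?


Listing all tokens and tracking unique types:
  Token 1: 'cold' -> NEW (unique so far: 1)
  Token 2: 'jumps' -> NEW (unique so far: 2)
  Token 3: 'big' -> NEW (unique so far: 3)
  Token 4: 'quietly' -> NEW (unique so far: 4)
  Token 5: 'river' -> NEW (unique so far: 5)
  Token 6: 'door' -> NEW (unique so far: 6)
  Token 7: 'farmer' -> NEW (unique so far: 7)
  Token 8: 'hard' -> NEW (unique so far: 8)
  Token 9: 'forest' -> NEW (unique so far: 9)
  Token 10: 'when' -> NEW (unique so far: 10)
  Token 11: 'saw' -> NEW (unique so far: 11)
  Token 12: 'quickly' -> NEW (unique so far: 12)
  Token 13: 'bought' -> NEW (unique so far: 13)
  Token 14: 'red' -> NEW (unique so far: 14)
Unique types: ('big', 'bought', 'cold', 'door', 'farmer', 'forest', 'hard', 'jumps', 'quickly', 'quietly', 'red', 'river', 'saw', 'when')
Vocabulary size: 14

14


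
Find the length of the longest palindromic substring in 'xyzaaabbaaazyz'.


Scanning 'xyzaaabbaaazyz' for palindromic substrings.
Substring at positions 1-12: 'yzaaabbaaazy'.
Check: reverse('yzaaabbaaazy') = 'yzaaabbaaazy' -> palindrome confirmed.
Neighbouring characters ('x' / 'z') break symmetry, so it cannot extend further.
No longer palindromic substring exists; longest length = 12

12


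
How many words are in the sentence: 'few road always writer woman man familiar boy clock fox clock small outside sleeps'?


Counting words by splitting on spaces:
  Word 1: 'few'
  Word 2: 'road'
  Word 3: 'always'
  Word 4: 'writer'
  Word 5: 'woman'
  Word 6: 'man'
  Word 7: 'familiar'
  Word 8: 'boy'
  Word 9: 'clock'
  Word 10: 'fox'
  Word 11: 'clock'
  Word 12: 'small'
  Word 13: 'outside'
  Word 14: 'sleeps'
Total words: 14

14


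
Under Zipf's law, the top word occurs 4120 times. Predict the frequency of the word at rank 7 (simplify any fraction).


Zipf's law: freq(rank) = f1 / rank
f1 = 4120, rank = 7
freq = 4120 / 7
GCD(4120, 7) = 1
Simplified: 4120/7

4120/7


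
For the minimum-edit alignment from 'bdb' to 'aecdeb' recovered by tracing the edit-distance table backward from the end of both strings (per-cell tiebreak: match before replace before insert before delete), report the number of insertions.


Edit distance = 4. Backtracking from cell (3, 6) with preference match > replace > insert > delete,
then listing the resulting alignment 'bdb' -> 'aecdeb' left to right:
  Step 1: insert 'a' [insertion #1]
  Step 2: insert 'e' [insertion #2]
  Step 3: replace b->c
  Step 4: keep 'd'
  Step 5: insert 'e' [insertion #3]
  Step 6: keep 'b'
Total insertions: 3

3


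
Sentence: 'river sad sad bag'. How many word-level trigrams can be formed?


Word trigrams from [4] words:
  Trigram 1: (river sad sad)
  Trigram 2: (sad sad bag)
Total word trigrams: 4 - 2 = 2

2


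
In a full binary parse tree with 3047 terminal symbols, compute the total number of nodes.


Leaf nodes (terminals): 3047
Internal nodes = n - 1 = 3047 - 1 = 3046
Total = leaves + internal = 3047 + 3046 = 6093

6093


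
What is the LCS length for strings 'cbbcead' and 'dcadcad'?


DP table for LCS of 'cbbcead' and 'dcadcad':
       d  c  a  d  c  a  d
    0  0  0  0  0  0  0  0
  c 0  0  1  1  1  1  1  1
  b 0  0  1  1  1  1  1  1
  b 0  0  1  1  1  1  1  1
  c 0  0  1  1  1  2  2  2
  e 0  0  1  1  1  2  2  2
  a 0  0  1  2  2  2  3  3
  d 0  1  1  2  3  3  3  4
LCS: 'ccad'
LCS length = 4

4


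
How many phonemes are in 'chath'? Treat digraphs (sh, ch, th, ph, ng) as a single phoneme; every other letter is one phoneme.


Parsing 'chath' greedily, digraphs first:
  'ch' -> digraph (1 consonant phoneme) (phonemes so far: 1)
  'a' -> vowel phoneme (phonemes so far: 2)
  'th' -> digraph (1 consonant phoneme) (phonemes so far: 3)
Total phonemes: 3

3


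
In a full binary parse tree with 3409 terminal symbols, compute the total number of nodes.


Leaf nodes (terminals): 3409
Internal nodes = n - 1 = 3409 - 1 = 3408
Total = leaves + internal = 3409 + 3408 = 6817

6817


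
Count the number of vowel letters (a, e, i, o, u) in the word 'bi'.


Scanning each character of 'bi':
  Position 1: 'b' -> consonant (running count: 0)
  Position 2: 'i' -> vowel (running count: 1)
Total vowels: 1

1


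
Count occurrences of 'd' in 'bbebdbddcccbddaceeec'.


Scanning 'bbebdbddcccbddaceeec' for 'd':
  Position 4: 'd' -> MATCH (count: 1)
  Position 6: 'd' -> MATCH (count: 2)
  Position 7: 'd' -> MATCH (count: 3)
  Position 12: 'd' -> MATCH (count: 4)
  Position 13: 'd' -> MATCH (count: 5)
Total occurrences of 'd': 5

5


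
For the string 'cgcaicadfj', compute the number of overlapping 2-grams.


String 'cgcaicadfj' has length L = 10.
Number of overlapping n-grams = L - n + 1
Substituting: 10 - 2 + 1 = 9

9


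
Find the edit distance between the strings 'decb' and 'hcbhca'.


Building DP table for s1='decb' (len 4) and s2='hcbhca' (len 6):
       h  c  b  h  c  a
    0  1  2  3  4  5  6
  d 1  1  2  3  4  5  6
  e 2  2  2  3  4  5  6
  c 3  3  2  3  4  4  5
  b 4  4  3  2  3  4  5
Edit distance = dp[4][6] = 5

5


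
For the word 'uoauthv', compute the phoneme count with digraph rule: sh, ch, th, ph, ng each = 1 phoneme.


Parsing 'uoauthv' greedily, digraphs first:
  'u' -> vowel phoneme (phonemes so far: 1)
  'o' -> vowel phoneme (phonemes so far: 2)
  'a' -> vowel phoneme (phonemes so far: 3)
  'u' -> vowel phoneme (phonemes so far: 4)
  'th' -> digraph (1 consonant phoneme) (phonemes so far: 5)
  'v' -> consonant phoneme (phonemes so far: 6)
Total phonemes: 6

6


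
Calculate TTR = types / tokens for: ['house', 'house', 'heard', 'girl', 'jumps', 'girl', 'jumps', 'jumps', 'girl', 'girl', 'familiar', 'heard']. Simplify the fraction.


Tokens: 12
Unique types: ('familiar', 'girl', 'heard', 'house', 'jumps') = 5
TTR = 5/12
Already in lowest terms.

5/12


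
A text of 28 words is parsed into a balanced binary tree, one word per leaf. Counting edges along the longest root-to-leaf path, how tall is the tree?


In a balanced binary tree with n leaves the deepest leaf is ceil(log2(n)) edges below the root.
log2(28) = 4.8074
ceil(4.8074) = 5
height (edges) = 5

5


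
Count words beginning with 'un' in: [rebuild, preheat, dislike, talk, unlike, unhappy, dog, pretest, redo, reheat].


Checking each word for prefix 'un':
  'rebuild' -> no (count: 0)
  'preheat' -> no (count: 0)
  'dislike' -> no (count: 0)
  'talk' -> no (count: 0)
  'unlike' -> YES, starts with 'un' (count: 1)
  'unhappy' -> YES, starts with 'un' (count: 2)
  'dog' -> no (count: 2)
  'pretest' -> no (count: 2)
  'redo' -> no (count: 2)
  'reheat' -> no (count: 2)
Total with prefix 'un': 2

2


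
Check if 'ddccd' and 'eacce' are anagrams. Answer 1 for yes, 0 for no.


Sort characters of 'ddccd': 'ccddd'
Sort characters of 'eacce': 'accee'
Sorted forms differ -> they are NOT anagrams
Result: 0

0


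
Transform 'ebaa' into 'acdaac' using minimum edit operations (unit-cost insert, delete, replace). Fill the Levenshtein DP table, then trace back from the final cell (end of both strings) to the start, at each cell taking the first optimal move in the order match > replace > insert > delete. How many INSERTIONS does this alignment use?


Edit distance = 4. Backtracking from cell (4, 6) with preference match > replace > insert > delete,
then listing the resulting alignment 'ebaa' -> 'acdaac' left to right:
  Step 1: insert 'a' [insertion #1]
  Step 2: replace e->c
  Step 3: replace b->d
  Step 4: keep 'a'
  Step 5: keep 'a'
  Step 6: insert 'c' [insertion #2]
Total insertions: 2

2


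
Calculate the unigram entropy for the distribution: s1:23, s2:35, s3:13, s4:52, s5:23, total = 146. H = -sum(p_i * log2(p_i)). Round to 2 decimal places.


Computing entropy H = -sum(p_i * log2(p_i)):
  s1: p = 23/146 = 0.1575, -p*log2(p) = 0.4200
  s2: p = 35/146 = 0.2397, -p*log2(p) = 0.4940
  s3: p = 13/146 = 0.0890, -p*log2(p) = 0.3107
  s4: p = 52/146 = 0.3562, -p*log2(p) = 0.5305
  s5: p = 23/146 = 0.1575, -p*log2(p) = 0.4200
H = sum of terms = 2.1752
Rounded to 2 decimals: 2.18

2.18


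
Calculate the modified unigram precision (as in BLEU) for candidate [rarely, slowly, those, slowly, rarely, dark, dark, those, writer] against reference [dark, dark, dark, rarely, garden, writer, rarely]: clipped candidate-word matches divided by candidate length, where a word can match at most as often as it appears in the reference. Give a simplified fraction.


Reference word counts: {'dark': 3, 'garden': 1, 'rarely': 2, 'writer': 1}
Checking each candidate word (with clipping):
  'rarely' -> in reference (ref count 2, used 1/2) -> match (matches: 1)
  'slowly' -> not in reference -> no match (matches: 1)
  'those' -> not in reference -> no match (matches: 1)
  'slowly' -> not in reference -> no match (matches: 1)
  'rarely' -> in reference (ref count 2, used 2/2) -> match (matches: 2)
  'dark' -> in reference (ref count 3, used 1/3) -> match (matches: 3)
  'dark' -> in reference (ref count 3, used 2/3) -> match (matches: 4)
  'those' -> not in reference -> no match (matches: 4)
  'writer' -> in reference (ref count 1, used 1/1) -> match (matches: 5)
Clipped matches: 5, Candidate length: 9
Precision = 5/9

5/9


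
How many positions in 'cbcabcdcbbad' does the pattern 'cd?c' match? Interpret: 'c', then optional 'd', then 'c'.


Pattern: cd?c means 'c', then optional 'd', then 'c'.
Scanning 'cbcabcdcbbad' position-by-position:
  Pos 0: window 'cbc' -> no
  Pos 1: window 'bca' -> no
  Pos 2: window 'cab' -> no
  Pos 3: window 'abc' -> no
  Pos 4: window 'bcd' -> no
  Pos 5: window 'cdc' -> MATCH
  Pos 6: window 'dcb' -> no
  Pos 7: window 'cbb' -> no
  Pos 8: window 'bba' -> no
  Pos 9: window 'bad' -> no
  Pos 10: window 'ad' -> no
  Pos 11: window 'd' -> no
Total matches: 1

1


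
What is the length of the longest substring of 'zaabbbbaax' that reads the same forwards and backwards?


Scanning 'zaabbbbaax' for palindromic substrings.
Substring at positions 1-8: 'aabbbbaa'.
Check: reverse('aabbbbaa') = 'aabbbbaa' -> palindrome confirmed.
Neighbouring characters ('z' / 'x') break symmetry, so it cannot extend further.
No longer palindromic substring exists; longest length = 8

8


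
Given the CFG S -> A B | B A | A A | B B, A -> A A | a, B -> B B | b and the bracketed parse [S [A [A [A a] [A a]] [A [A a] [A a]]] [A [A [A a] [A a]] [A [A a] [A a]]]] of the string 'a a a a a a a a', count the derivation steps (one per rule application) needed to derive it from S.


Every bracketed nonterminal node [X ...] in the tree is produced by exactly one rule application.
Reading the tree off as a leftmost derivation:
  Step 1: S  =>  A A   (applied S -> A A)
  Step 2: A A  =>  A A A   (applied A -> A A)
  Step 3: A A A  =>  A A A A   (applied A -> A A)
  Step 4: A A A A  =>  a A A A   (applied A -> a)
  Step 5: a A A A  =>  a a A A   (applied A -> a)
  Step 6: a a A A  =>  a a A A A   (applied A -> A A)
  Step 7: a a A A A  =>  a a a A A   (applied A -> a)
  Step 8: a a a A A  =>  a a a a A   (applied A -> a)
  Step 9: a a a a A  =>  a a a a A A   (applied A -> A A)
  Step 10: a a a a A A  =>  a a a a A A A   (applied A -> A A)
  Step 11: a a a a A A A  =>  a a a a a A A   (applied A -> a)
  Step 12: a a a a a A A  =>  a a a a a a A   (applied A -> a)
  Step 13: a a a a a a A  =>  a a a a a a A A   (applied A -> A A)
  Step 14: a a a a a a A A  =>  a a a a a a a A   (applied A -> a)
  Step 15: a a a a a a a A  =>  a a a a a a a a   (applied A -> a)
Final yield: a a a a a a a a
Total rewrite steps: 15

15


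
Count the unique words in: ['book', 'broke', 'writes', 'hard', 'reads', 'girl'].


Listing all tokens and tracking unique types:
  Token 1: 'book' -> NEW (unique so far: 1)
  Token 2: 'broke' -> NEW (unique so far: 2)
  Token 3: 'writes' -> NEW (unique so far: 3)
  Token 4: 'hard' -> NEW (unique so far: 4)
  Token 5: 'reads' -> NEW (unique so far: 5)
  Token 6: 'girl' -> NEW (unique so far: 6)
Unique types: ('book', 'broke', 'girl', 'hard', 'reads', 'writes')
Vocabulary size: 6

6


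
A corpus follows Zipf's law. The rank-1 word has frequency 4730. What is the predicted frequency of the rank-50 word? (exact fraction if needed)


Zipf's law: freq(rank) = f1 / rank
f1 = 4730, rank = 50
freq = 4730 / 50
GCD(4730, 50) = 10
Simplified: 473/5

473/5


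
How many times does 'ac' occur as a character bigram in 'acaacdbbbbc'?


Scanning 'acaacdbbbbc' for bigram 'ac':
  Position 0: 'ac' -> MATCH
  Position 1: 'ca' -> no
  Position 2: 'aa' -> no
  Position 3: 'ac' -> MATCH
  Position 4: 'cd' -> no
  Position 5: 'db' -> no
  Position 6: 'bb' -> no
  Position 7: 'bb' -> no
  Position 8: 'bb' -> no
  Position 9: 'bc' -> no
Total matches: 2

2


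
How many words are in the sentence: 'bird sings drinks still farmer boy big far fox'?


Counting words by splitting on spaces:
  Word 1: 'bird'
  Word 2: 'sings'
  Word 3: 'drinks'
  Word 4: 'still'
  Word 5: 'farmer'
  Word 6: 'boy'
  Word 7: 'big'
  Word 8: 'far'
  Word 9: 'fox'
Total words: 9

9


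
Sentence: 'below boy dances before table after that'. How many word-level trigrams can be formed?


Word trigrams from [7] words:
  Trigram 1: (below boy dances)
  Trigram 2: (boy dances before)
  Trigram 3: (dances before table)
  Trigram 4: (before table after)
  Trigram 5: (table after that)
Total word trigrams: 7 - 2 = 5

5


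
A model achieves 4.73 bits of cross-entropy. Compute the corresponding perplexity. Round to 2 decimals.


Perplexity formula: PP = 2^H
H = 4.73
PP = 2^4.73
Decompose: 2^4.73 = 2^4 * 2^0.73
2^4 = 16, 2^0.73 ~ 1.6586391
PP ~ 16 * 1.6586391 = 26.5382256
Rounded to 2 decimals: 26.54

26.54


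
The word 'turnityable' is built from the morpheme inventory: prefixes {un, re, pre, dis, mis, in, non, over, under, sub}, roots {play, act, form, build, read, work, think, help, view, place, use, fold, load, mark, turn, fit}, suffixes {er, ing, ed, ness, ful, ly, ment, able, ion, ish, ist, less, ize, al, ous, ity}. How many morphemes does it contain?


Segmenting 'turnityable' against the inventory:
  'turn' -> root (morpheme 1)
  'ity' -> suffix (morpheme 2)
  'able' -> suffix (morpheme 3)
Total morphemes: 3

3


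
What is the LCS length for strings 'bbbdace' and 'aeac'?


DP table for LCS of 'bbbdace' and 'aeac':
       a  e  a  c
    0  0  0  0  0
  b 0  0  0  0  0
  b 0  0  0  0  0
  b 0  0  0  0  0
  d 0  0  0  0  0
  a 0  1  1  1  1
  c 0  1  1  1  2
  e 0  1  2  2  2
LCS: 'ac'
LCS length = 2

2


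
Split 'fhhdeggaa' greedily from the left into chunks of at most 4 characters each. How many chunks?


'fhhdeggaa' has 9 characters.
Chunking with max size 4:
  Chunk 1: 'fhhd' (positions 0-3)
  Chunk 2: 'egga' (positions 4-7)
  Chunk 3: 'a' (positions 8-8)
Total chunks: ceil(9 / 4) = 3

3
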